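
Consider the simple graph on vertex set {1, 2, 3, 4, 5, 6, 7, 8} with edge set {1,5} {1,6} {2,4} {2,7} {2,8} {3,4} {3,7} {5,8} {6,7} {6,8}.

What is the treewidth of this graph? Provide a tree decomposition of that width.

The largest bag has 3 vertices, giving width 2; this decomposition certifies tw(G) ≤ 2. Since 3–4–2–7–3 is a cycle in G, G is not acyclic. Forests are exactly the graphs of treewidth ≤ 1, so tw(G) ≥ 2. The upper and lower bounds meet at 2, so that is the treewidth.

Treewidth 2.
Bags: B1 = {3, 4, 7}  B2 = {2, 4, 7}  B3 = {2, 6, 7}  B4 = {2, 6, 8}  B5 = {1, 6, 8}  B6 = {1, 5, 8}
Tree: B1–B2, B2–B3, B3–B4, B4–B5, B5–B6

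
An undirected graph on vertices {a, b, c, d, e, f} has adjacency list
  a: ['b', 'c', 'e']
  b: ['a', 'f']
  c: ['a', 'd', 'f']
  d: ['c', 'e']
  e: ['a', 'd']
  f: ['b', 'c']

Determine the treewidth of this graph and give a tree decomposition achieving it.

Treewidth 2.
One optimal decomposition is:
Bags: B1 = {b, c, f}  B2 = {a, b, c}  B3 = {a, c, d}  B4 = {a, d, e}
Tree: B1–B2, B2–B3, B3–B4

The largest bag has 3 vertices, giving width 2; this decomposition certifies tw(G) ≤ 2. For the lower bound, G contains the cycle f–b–a–c–f, so G is not a forest; only forests have treewidth ≤ 1, hence tw(G) ≥ 2. Hence tw(G) = 2 exactly.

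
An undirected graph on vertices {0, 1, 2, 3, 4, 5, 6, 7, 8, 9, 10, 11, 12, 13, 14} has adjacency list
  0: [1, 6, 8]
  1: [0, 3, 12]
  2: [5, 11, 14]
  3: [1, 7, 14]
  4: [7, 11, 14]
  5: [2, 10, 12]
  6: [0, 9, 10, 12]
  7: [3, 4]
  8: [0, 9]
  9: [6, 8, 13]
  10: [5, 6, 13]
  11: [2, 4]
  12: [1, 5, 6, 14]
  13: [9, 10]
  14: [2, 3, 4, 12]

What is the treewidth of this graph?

3

A width-3 tree decomposition is:
Bags: B1 = {8, 9, 10, 13}  B2 = {6, 8, 9, 10}  B3 = {0, 6, 8, 10}  B4 = {0, 5, 6, 10}  B5 = {0, 5, 6, 12}  B6 = {0, 1, 5, 12}  B7 = {1, 2, 5, 12}  B8 = {1, 2, 12, 14}  B9 = {1, 2, 3, 14}  B10 = {2, 3, 11, 14}  B11 = {3, 4, 11, 14}  B12 = {3, 4, 7, 11}
Tree: B1–B2, B2–B3, B3–B4, B4–B5, B5–B6, B6–B7, B7–B8, B8–B9, B9–B10, B10–B11, B11–B12
Every bag has size at most 4, so the width is 4 − 1 = 3 and tw(G) ≤ 3. For the lower bound: the 4 vertex sets {8,9,13}, {10}, {6}, {0,1,5,12} are disjoint, each induces a connected subgraph, and every pair is joined by at least one edge of G. Contracting each set to a single vertex therefore yields K_{4} as a minor, and since treewidth is minor-monotone, tw(G) ≥ tw(K_{4}) = 3. Therefore the treewidth is 3.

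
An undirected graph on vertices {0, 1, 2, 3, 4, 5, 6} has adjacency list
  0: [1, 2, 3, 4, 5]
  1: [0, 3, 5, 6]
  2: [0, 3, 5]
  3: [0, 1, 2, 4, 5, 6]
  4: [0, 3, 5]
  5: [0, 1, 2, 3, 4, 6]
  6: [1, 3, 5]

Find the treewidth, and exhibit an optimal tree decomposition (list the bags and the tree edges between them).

Treewidth 3.
Bags: B1 = {0, 1, 3, 5}  B2 = {0, 2, 3, 5}  B3 = {0, 3, 4, 5}  B4 = {1, 3, 5, 6}
Tree: B1–B2, B1–B3, B1–B4

The largest bag has 4 vertices, giving width 3; this decomposition certifies tw(G) ≤ 3. Conversely, {0, 1, 3, 5} is a clique of size 4, and the vertices of any clique must share a bag in every tree decomposition; so some bag has ≥ 4 vertices and tw(G) ≥ 3. Hence tw(G) = 3 exactly.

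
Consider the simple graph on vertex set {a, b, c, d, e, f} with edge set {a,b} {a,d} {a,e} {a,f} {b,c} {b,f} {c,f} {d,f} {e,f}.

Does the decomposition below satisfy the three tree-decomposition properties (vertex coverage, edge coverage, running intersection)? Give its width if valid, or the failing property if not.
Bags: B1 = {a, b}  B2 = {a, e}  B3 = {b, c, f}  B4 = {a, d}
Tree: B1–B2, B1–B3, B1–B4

A tree decomposition must satisfy three properties: every vertex lies in some bag; for every edge, both endpoints lie together in some bag; and for every vertex, the bags containing it form a connected subtree. Here edge (f,a) lies in no bag, so the decomposition is invalid.

No — edge (f,a) lies in no bag.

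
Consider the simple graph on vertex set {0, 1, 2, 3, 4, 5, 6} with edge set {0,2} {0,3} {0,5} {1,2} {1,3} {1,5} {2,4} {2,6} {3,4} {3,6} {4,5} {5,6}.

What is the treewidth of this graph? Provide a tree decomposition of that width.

Treewidth 3.
Bags: B1 = {0, 2, 3, 5}  B2 = {2, 3, 4, 5}  B3 = {2, 3, 5, 6}  B4 = {1, 2, 3, 5}
Tree: B1–B2, B2–B3, B3–B4

Each bag holds 4 vertices, so the decomposition has width 3, which upper-bounds the treewidth. For the lower bound: the 4 vertex sets {0,3}, {2,4}, {5}, {6} are disjoint, each induces a connected subgraph, and every pair is joined by at least one edge of G. Contracting each set to a single vertex therefore yields K_{4} as a minor, and since treewidth is minor-monotone, tw(G) ≥ tw(K_{4}) = 3. Hence tw(G) = 3 exactly.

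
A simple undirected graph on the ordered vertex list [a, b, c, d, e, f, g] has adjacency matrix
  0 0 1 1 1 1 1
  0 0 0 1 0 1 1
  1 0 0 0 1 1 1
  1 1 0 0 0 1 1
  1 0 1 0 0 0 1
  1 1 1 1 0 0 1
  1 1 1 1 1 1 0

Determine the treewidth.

A width-3 tree decomposition is:
Bags: B1 = {a, c, e, g}  B2 = {a, c, f, g}  B3 = {a, d, f, g}  B4 = {b, d, f, g}
Tree: B1–B2, B2–B3, B3–B4
Each bag holds 4 vertices, so the decomposition has width 3, which upper-bounds the treewidth. For the lower bound, the 4 vertices {a, c, e, g} are pairwise adjacent, and any tree decomposition puts a clique entirely inside one bag — forcing width ≥ 3. The upper and lower bounds meet at 3, so that is the treewidth.

3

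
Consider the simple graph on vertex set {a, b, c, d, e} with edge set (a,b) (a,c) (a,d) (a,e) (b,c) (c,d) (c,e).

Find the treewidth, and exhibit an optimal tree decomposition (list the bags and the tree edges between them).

The largest bag has 3 vertices, giving width 2; this decomposition certifies tw(G) ≤ 2. For the lower bound, the 3 vertices {a, c, d} are pairwise adjacent, and any tree decomposition puts a clique entirely inside one bag — forcing width ≥ 2. Therefore the treewidth is 2.

Treewidth 2.
Bags: B1 = {a, c, e}  B2 = {a, b, c}  B3 = {a, c, d}
Tree: B1–B2, B2–B3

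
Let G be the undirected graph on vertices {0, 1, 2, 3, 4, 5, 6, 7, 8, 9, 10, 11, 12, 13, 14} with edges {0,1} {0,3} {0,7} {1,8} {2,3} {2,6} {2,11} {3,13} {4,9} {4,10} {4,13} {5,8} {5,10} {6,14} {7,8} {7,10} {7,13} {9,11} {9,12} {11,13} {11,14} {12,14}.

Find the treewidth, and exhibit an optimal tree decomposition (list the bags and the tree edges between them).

Treewidth 3.
One optimal decomposition is:
Bags: B1 = {2, 6, 12, 14}  B2 = {2, 11, 12, 14}  B3 = {2, 9, 11, 12}  B4 = {2, 3, 9, 11}  B5 = {3, 9, 11, 13}  B6 = {3, 4, 9, 13}  B7 = {0, 3, 4, 13}  B8 = {0, 4, 7, 13}  B9 = {0, 4, 7, 10}  B10 = {0, 1, 7, 10}  B11 = {1, 7, 8, 10}  B12 = {1, 5, 8, 10}
Tree: B1–B2, B2–B3, B3–B4, B4–B5, B5–B6, B6–B7, B7–B8, B8–B9, B9–B10, B10–B11, B11–B12

Each bag holds 4 vertices, so the decomposition has width 3, which upper-bounds the treewidth. For the lower bound: the 4 vertex sets {6,12,14}, {2}, {11}, {3,4,9,13} are disjoint, each induces a connected subgraph, and every pair is joined by at least one edge of G. Contracting each set to a single vertex therefore yields K_{4} as a minor, and since treewidth is minor-monotone, tw(G) ≥ tw(K_{4}) = 3. Hence tw(G) = 3 exactly.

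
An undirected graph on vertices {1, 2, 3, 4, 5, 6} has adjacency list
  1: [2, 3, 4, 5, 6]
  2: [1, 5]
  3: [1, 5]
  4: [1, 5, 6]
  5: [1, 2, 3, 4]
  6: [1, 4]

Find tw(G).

A width-2 tree decomposition is:
Bags: B1 = {1, 4, 5}  B2 = {1, 4, 6}  B3 = {1, 2, 5}  B4 = {1, 3, 5}
Tree: B1–B2, B1–B3, B3–B4
Every bag has size at most 3, so the width is 3 − 1 = 2 and tw(G) ≤ 2. For the lower bound, the 3 vertices {1, 2, 5} are pairwise adjacent, and any tree decomposition puts a clique entirely inside one bag — forcing width ≥ 2. The upper and lower bounds meet at 2, so that is the treewidth.

2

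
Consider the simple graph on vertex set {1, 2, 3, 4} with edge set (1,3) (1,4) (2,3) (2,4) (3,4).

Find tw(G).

2

A width-2 tree decomposition is:
Bags: B1 = {2, 3, 4}  B2 = {1, 3, 4}
Tree: B1–B2
Each bag holds 3 vertices, so the decomposition has width 2, which upper-bounds the treewidth. For the lower bound, the 3 vertices {1, 3, 4} are pairwise adjacent, and any tree decomposition puts a clique entirely inside one bag — forcing width ≥ 2. Combining the bounds, tw(G) = 2.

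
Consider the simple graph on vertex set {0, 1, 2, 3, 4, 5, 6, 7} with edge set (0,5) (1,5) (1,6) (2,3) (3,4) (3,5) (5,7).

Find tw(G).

A width-1 tree decomposition is:
Bags: B1 = {1, 5}  B2 = {0, 5}  B3 = {1, 6}  B4 = {3, 5}  B5 = {3, 4}  B6 = {5, 7}  B7 = {2, 3}
Tree: B1–B2, B1–B3, B2–B4, B4–B5, B2–B6, B4–B7
Every bag has size at most 2, so the width is 2 − 1 = 1 and tw(G) ≤ 1. Any graph with an edge has treewidth ≥ 1, and G has the edge 5–1. The upper and lower bounds meet at 1, so that is the treewidth.

1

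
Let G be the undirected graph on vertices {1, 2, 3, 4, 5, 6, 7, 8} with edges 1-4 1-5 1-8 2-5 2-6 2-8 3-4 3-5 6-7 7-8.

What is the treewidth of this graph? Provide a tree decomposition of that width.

Each bag holds 3 vertices, so the decomposition has width 2, which upper-bounds the treewidth. Since 3–4–1–5–3 is a cycle in G, G is not acyclic. Forests are exactly the graphs of treewidth ≤ 1, so tw(G) ≥ 2. Combining the bounds, tw(G) = 2.

Treewidth 2.
Bags: B1 = {3, 4, 5}  B2 = {1, 4, 5}  B3 = {1, 2, 5}  B4 = {1, 2, 8}  B5 = {2, 6, 8}  B6 = {6, 7, 8}
Tree: B1–B2, B2–B3, B3–B4, B4–B5, B5–B6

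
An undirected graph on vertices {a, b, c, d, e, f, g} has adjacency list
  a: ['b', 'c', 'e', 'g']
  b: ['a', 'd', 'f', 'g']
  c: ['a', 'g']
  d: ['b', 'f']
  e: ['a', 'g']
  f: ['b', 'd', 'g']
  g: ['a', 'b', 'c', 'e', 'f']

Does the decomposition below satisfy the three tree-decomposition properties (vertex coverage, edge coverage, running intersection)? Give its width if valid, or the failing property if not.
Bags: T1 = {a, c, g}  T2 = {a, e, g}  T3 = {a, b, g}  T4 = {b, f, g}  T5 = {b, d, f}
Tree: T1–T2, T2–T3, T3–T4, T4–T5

Yes; width 2.

Vertex coverage: the bags together contain {a, b, c, d, e, f, g}, the full vertex set. Edge coverage: each edge of G has both endpoints in at least one bag. Running intersection: for every vertex, the bags containing it form a connected subtree. All three properties hold, so this is a valid tree decomposition of width max|bag| − 1 = 2, and hence tw(G) ≤ 2.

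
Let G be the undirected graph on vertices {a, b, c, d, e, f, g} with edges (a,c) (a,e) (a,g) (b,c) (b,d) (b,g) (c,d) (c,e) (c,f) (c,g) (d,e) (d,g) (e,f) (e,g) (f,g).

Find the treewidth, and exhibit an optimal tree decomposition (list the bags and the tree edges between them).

Treewidth 3.
One such decomposition:
Bags: B1 = {b, c, d, g}  B2 = {c, d, e, g}  B3 = {c, e, f, g}  B4 = {a, c, e, g}
Tree: B1–B2, B2–B3, B3–B4

The largest bag has 4 vertices, giving width 3; this decomposition certifies tw(G) ≤ 3. For the lower bound, the 4 vertices {c, d, e, g} are pairwise adjacent, and any tree decomposition puts a clique entirely inside one bag — forcing width ≥ 3. Therefore the treewidth is 3.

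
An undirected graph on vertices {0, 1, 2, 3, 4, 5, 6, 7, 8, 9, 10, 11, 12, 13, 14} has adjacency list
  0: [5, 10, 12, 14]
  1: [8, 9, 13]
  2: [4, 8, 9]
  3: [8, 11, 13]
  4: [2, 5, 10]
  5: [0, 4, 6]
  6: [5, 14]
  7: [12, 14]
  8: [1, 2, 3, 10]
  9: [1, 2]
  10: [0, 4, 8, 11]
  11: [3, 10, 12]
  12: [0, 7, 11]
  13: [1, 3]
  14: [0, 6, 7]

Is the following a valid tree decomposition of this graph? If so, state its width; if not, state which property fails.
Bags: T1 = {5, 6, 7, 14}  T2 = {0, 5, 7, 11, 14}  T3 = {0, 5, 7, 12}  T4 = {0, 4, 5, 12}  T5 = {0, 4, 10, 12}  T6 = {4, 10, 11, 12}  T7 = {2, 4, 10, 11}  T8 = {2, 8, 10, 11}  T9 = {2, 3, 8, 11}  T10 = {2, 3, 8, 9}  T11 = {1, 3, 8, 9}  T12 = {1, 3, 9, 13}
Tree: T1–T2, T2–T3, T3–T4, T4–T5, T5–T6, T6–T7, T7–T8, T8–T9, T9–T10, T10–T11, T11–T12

No — bags containing vertex 11 are not connected in the tree.

A tree decomposition must satisfy three properties: every vertex lies in some bag; for every edge, both endpoints lie together in some bag; and for every vertex, the bags containing it form a connected subtree. Here bags containing vertex 11 are not connected in the tree, so the decomposition is invalid.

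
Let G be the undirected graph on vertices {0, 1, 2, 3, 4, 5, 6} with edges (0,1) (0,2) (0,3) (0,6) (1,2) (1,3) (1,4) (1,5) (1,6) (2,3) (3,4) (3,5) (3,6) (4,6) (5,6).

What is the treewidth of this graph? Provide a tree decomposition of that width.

The largest bag has 4 vertices, giving width 3; this decomposition certifies tw(G) ≤ 3. On the other hand G contains the 4-clique {0, 1, 2, 3}. A clique must lie in a single bag of any decomposition, so no decomposition can have width below 3. Hence tw(G) = 3 exactly.

Treewidth 3.
One such decomposition:
Bags: B1 = {0, 1, 3, 6}  B2 = {1, 3, 4, 6}  B3 = {1, 3, 5, 6}  B4 = {0, 1, 2, 3}
Tree: B1–B2, B1–B3, B1–B4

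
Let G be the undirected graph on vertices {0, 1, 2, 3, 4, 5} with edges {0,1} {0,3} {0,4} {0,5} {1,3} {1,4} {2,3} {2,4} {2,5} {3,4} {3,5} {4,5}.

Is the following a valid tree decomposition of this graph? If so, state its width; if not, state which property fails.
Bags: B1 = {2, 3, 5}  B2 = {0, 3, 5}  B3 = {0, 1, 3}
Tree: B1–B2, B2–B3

No — vertex 4 appears in no bag.

A tree decomposition must satisfy three properties: every vertex lies in some bag; for every edge, both endpoints lie together in some bag; and for every vertex, the bags containing it form a connected subtree. Here vertex 4 appears in no bag, so the decomposition is invalid.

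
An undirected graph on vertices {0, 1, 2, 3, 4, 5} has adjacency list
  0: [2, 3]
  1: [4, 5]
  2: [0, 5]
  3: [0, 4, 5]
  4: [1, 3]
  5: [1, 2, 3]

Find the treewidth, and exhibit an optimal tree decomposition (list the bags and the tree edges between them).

Treewidth 2.
Bags: B1 = {0, 2, 3}  B2 = {2, 3, 5}  B3 = {3, 4, 5}  B4 = {1, 4, 5}
Tree: B1–B2, B2–B3, B3–B4

Every bag has size at most 3, so the width is 3 − 1 = 2 and tw(G) ≤ 2. For the lower bound, G contains the cycle 0–2–5–3–0, so G is not a forest; only forests have treewidth ≤ 1, hence tw(G) ≥ 2. Therefore the treewidth is 2.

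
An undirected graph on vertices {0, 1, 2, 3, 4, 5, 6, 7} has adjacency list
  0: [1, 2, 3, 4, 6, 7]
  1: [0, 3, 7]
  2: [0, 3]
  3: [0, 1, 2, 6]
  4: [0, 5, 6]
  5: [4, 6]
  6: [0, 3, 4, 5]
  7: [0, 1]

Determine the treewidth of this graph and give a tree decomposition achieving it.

The largest bag has 3 vertices, giving width 2; this decomposition certifies tw(G) ≤ 2. On the other hand G contains the 3-clique {0, 1, 3}. A clique must lie in a single bag of any decomposition, so no decomposition can have width below 2. The upper and lower bounds meet at 2, so that is the treewidth.

Treewidth 2.
One such decomposition:
Bags: B1 = {0, 1, 3}  B2 = {0, 3, 6}  B3 = {0, 2, 3}  B4 = {0, 1, 7}  B5 = {0, 4, 6}  B6 = {4, 5, 6}
Tree: B1–B2, B1–B3, B1–B4, B2–B5, B5–B6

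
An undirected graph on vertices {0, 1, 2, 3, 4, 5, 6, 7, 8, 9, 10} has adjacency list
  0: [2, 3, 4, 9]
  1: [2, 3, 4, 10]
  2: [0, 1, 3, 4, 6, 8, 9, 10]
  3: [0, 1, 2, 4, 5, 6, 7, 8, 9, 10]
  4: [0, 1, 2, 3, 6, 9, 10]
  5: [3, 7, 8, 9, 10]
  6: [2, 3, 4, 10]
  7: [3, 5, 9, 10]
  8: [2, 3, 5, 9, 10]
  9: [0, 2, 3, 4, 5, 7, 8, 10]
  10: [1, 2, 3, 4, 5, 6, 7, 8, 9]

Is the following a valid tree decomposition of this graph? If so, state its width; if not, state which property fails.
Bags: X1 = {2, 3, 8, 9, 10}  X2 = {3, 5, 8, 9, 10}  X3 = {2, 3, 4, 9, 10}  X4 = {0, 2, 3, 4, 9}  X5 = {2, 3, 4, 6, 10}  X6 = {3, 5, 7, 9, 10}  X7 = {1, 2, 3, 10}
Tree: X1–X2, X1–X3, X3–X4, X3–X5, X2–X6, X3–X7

A tree decomposition must satisfy three properties: every vertex lies in some bag; for every edge, both endpoints lie together in some bag; and for every vertex, the bags containing it form a connected subtree. Here edge (4,1) lies in no bag, so the decomposition is invalid.

No — edge (4,1) lies in no bag.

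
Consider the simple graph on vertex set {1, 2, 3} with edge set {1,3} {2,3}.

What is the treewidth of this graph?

A width-1 tree decomposition is:
Bags: B1 = {1, 3}  B2 = {2, 3}
Tree: B1–B2
The largest bag has 2 vertices, giving width 1; this decomposition certifies tw(G) ≤ 1. Since G has at least one edge (e.g. 1–3), it is not an edgeless graph, so tw(G) ≥ 1. Hence tw(G) = 1 exactly.

1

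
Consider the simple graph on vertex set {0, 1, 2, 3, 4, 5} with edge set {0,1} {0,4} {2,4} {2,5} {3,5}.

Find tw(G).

A width-1 tree decomposition is:
Bags: B1 = {3, 5}  B2 = {2, 5}  B3 = {2, 4}  B4 = {0, 4}  B5 = {0, 1}
Tree: B1–B2, B2–B3, B3–B4, B4–B5
Every bag has size at most 2, so the width is 2 − 1 = 1 and tw(G) ≤ 1. G has an edge, so its treewidth is at least 1. Hence tw(G) = 1 exactly.

1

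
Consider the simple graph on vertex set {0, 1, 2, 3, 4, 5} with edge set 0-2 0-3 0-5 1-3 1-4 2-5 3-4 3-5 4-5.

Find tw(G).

A width-2 tree decomposition is:
Bags: B1 = {3, 4, 5}  B2 = {0, 3, 5}  B3 = {0, 2, 5}  B4 = {1, 3, 4}
Tree: B1–B2, B2–B3, B1–B4
Every bag has size at most 3, so the width is 3 − 1 = 2 and tw(G) ≤ 2. For the lower bound, the 3 vertices {0, 2, 5} are pairwise adjacent, and any tree decomposition puts a clique entirely inside one bag — forcing width ≥ 2. Combining the bounds, tw(G) = 2.

2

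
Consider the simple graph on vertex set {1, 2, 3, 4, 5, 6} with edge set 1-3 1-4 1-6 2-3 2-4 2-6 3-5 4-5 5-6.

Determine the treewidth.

A width-3 tree decomposition is:
Bags: B1 = {1, 2, 4, 5}  B2 = {1, 2, 5, 6}  B3 = {1, 2, 3, 5}
Tree: B1–B2, B2–B3
The largest bag has 4 vertices, giving width 3; this decomposition certifies tw(G) ≤ 3. For the lower bound: the 4 vertex sets {4,5}, {1,6}, {2}, {3} are disjoint, each induces a connected subgraph, and every pair is joined by at least one edge of G. Contracting each set to a single vertex therefore yields K_{4} as a minor, and since treewidth is minor-monotone, tw(G) ≥ tw(K_{4}) = 3. Combining the bounds, tw(G) = 3.

3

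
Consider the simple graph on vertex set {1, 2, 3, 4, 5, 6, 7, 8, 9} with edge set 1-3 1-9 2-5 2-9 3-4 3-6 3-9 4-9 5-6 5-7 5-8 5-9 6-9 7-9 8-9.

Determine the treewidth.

2

A width-2 tree decomposition is:
Bags: B1 = {3, 6, 9}  B2 = {1, 3, 9}  B3 = {5, 6, 9}  B4 = {3, 4, 9}  B5 = {5, 8, 9}  B6 = {5, 7, 9}  B7 = {2, 5, 9}
Tree: B1–B2, B1–B3, B1–B4, B3–B5, B3–B6, B6–B7
Every bag has size at most 3, so the width is 3 − 1 = 2 and tw(G) ≤ 2. For the lower bound, the 3 vertices {1, 3, 9} are pairwise adjacent, and any tree decomposition puts a clique entirely inside one bag — forcing width ≥ 2. The upper and lower bounds meet at 2, so that is the treewidth.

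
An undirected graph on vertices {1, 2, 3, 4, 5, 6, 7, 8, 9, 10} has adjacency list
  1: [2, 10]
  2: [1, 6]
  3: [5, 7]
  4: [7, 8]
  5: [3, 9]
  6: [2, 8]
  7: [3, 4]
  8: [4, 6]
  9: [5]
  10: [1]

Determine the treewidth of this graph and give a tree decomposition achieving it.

Treewidth 1.
One optimal decomposition is:
Bags: B1 = {5, 9}  B2 = {3, 5}  B3 = {3, 7}  B4 = {4, 7}  B5 = {4, 8}  B6 = {6, 8}  B7 = {2, 6}  B8 = {1, 2}  B9 = {1, 10}
Tree: B1–B2, B2–B3, B3–B4, B4–B5, B5–B6, B6–B7, B7–B8, B8–B9

The largest bag has 2 vertices, giving width 1; this decomposition certifies tw(G) ≤ 1. Any graph with an edge has treewidth ≥ 1, and G has the edge 9–5. The upper and lower bounds meet at 1, so that is the treewidth.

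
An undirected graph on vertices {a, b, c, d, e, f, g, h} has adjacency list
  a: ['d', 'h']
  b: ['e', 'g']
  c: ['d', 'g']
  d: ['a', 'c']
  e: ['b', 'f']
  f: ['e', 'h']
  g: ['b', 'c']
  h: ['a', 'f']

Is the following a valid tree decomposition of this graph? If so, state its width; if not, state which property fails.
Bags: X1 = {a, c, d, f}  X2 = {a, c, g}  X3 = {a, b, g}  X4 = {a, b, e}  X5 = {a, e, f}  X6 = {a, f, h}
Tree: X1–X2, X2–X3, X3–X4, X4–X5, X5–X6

No — bags containing vertex f are not connected in the tree.

A tree decomposition must satisfy three properties: every vertex lies in some bag; for every edge, both endpoints lie together in some bag; and for every vertex, the bags containing it form a connected subtree. Here bags containing vertex f are not connected in the tree, so the decomposition is invalid.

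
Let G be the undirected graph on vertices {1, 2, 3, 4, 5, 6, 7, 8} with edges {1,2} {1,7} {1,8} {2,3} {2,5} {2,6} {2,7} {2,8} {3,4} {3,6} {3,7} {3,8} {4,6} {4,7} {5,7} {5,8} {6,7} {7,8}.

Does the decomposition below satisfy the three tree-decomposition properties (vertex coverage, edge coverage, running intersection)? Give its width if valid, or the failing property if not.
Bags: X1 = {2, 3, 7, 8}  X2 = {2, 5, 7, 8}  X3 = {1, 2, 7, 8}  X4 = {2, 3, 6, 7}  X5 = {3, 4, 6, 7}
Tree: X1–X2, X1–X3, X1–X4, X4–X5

Checking the three conditions: (i) the bags cover all of {1, 2, 3, 4, 5, 6, 7, 8}; (ii) for each edge, some bag contains both endpoints; (iii) the bags containing any fixed vertex form a subtree. All hold, so the decomposition is valid with width 4 − 1 = 3.

Yes; width 3.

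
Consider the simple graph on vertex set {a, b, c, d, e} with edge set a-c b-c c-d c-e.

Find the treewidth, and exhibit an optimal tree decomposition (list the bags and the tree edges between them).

The largest bag has 2 vertices, giving width 1; this decomposition certifies tw(G) ≤ 1. G has an edge, so its treewidth is at least 1. The upper and lower bounds meet at 1, so that is the treewidth.

Treewidth 1.
Bags: B1 = {b, c}  B2 = {a, c}  B3 = {c, e}  B4 = {c, d}
Tree: B1–B2, B2–B3, B2–B4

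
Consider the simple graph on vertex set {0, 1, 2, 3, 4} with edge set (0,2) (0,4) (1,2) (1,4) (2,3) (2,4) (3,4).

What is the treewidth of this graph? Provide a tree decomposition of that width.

Treewidth 2.
Bags: B1 = {1, 2, 4}  B2 = {2, 3, 4}  B3 = {0, 2, 4}
Tree: B1–B2, B1–B3

The largest bag has 3 vertices, giving width 2; this decomposition certifies tw(G) ≤ 2. On the other hand G contains the 3-clique {0, 2, 4}. A clique must lie in a single bag of any decomposition, so no decomposition can have width below 2. The upper and lower bounds meet at 2, so that is the treewidth.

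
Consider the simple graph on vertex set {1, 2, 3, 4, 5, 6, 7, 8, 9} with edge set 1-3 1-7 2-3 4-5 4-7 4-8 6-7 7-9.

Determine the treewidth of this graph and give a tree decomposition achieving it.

The largest bag has 2 vertices, giving width 1; this decomposition certifies tw(G) ≤ 1. Since G has at least one edge (e.g. 6–7), it is not an edgeless graph, so tw(G) ≥ 1. Therefore the treewidth is 1.

Treewidth 1.
One such decomposition:
Bags: B1 = {6, 7}  B2 = {1, 7}  B3 = {1, 3}  B4 = {4, 7}  B5 = {7, 9}  B6 = {4, 8}  B7 = {2, 3}  B8 = {4, 5}
Tree: B1–B2, B2–B3, B2–B4, B1–B5, B4–B6, B3–B7, B6–B8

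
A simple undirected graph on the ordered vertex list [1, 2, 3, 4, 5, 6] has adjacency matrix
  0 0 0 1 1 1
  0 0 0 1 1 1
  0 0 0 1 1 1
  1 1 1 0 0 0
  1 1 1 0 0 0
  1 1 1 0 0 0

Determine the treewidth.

A width-3 tree decomposition is:
Bags: B1 = {1, 4, 5, 6}  B2 = {2, 4, 5, 6}  B3 = {3, 4, 5, 6}
Tree: B1–B2, B2–B3
Every bag has size at most 4, so the width is 4 − 1 = 3 and tw(G) ≤ 3. For the lower bound: the 4 vertex sets {1,4}, {2,6}, {5}, {3} are disjoint, each induces a connected subgraph, and every pair is joined by at least one edge of G. Contracting each set to a single vertex therefore yields K_{4} as a minor, and since treewidth is minor-monotone, tw(G) ≥ tw(K_{4}) = 3. Combining the bounds, tw(G) = 3.

3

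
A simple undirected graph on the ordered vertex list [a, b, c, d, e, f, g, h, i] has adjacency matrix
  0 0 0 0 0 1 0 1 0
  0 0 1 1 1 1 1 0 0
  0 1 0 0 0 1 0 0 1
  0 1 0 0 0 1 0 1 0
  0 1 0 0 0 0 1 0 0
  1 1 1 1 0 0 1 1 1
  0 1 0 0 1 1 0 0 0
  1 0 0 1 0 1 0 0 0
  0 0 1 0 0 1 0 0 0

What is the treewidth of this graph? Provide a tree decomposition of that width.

Treewidth 2.
One optimal decomposition is:
Bags: B1 = {d, f, h}  B2 = {b, d, f}  B3 = {b, c, f}  B4 = {b, f, g}  B5 = {c, f, i}  B6 = {a, f, h}  B7 = {b, e, g}
Tree: B1–B2, B2–B3, B2–B4, B3–B5, B1–B6, B4–B7

Every bag has size at most 3, so the width is 3 − 1 = 2 and tw(G) ≤ 2. On the other hand G contains the 3-clique {b, e, g}. A clique must lie in a single bag of any decomposition, so no decomposition can have width below 2. Combining the bounds, tw(G) = 2.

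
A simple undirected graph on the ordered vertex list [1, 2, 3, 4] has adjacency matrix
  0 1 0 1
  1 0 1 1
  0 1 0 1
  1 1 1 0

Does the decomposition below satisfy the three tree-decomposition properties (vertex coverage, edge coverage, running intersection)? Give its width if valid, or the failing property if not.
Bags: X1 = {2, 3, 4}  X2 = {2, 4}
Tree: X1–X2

No — vertex 1 appears in no bag.

A tree decomposition must satisfy three properties: every vertex lies in some bag; for every edge, both endpoints lie together in some bag; and for every vertex, the bags containing it form a connected subtree. Here vertex 1 appears in no bag, so the decomposition is invalid.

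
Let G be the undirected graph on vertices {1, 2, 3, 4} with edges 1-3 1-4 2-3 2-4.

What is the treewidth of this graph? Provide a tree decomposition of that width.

The largest bag has 3 vertices, giving width 2; this decomposition certifies tw(G) ≤ 2. The edges 3–1–4–2–3 form a cycle, so G is not a tree and its treewidth is at least 2. Hence tw(G) = 2 exactly.

Treewidth 2.
Bags: B1 = {1, 3, 4}  B2 = {2, 3, 4}
Tree: B1–B2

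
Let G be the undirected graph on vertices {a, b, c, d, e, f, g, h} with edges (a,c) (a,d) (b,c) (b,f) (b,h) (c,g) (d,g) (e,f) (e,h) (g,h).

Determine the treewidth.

A width-2 tree decomposition is:
Bags: B1 = {e, f, h}  B2 = {b, f, h}  B3 = {b, g, h}  B4 = {b, c, g}  B5 = {c, d, g}  B6 = {a, c, d}
Tree: B1–B2, B2–B3, B3–B4, B4–B5, B5–B6
The largest bag has 3 vertices, giving width 2; this decomposition certifies tw(G) ≤ 2. For the lower bound, G contains the cycle e–f–b–h–e, so G is not a forest; only forests have treewidth ≤ 1, hence tw(G) ≥ 2. Hence tw(G) = 2 exactly.

2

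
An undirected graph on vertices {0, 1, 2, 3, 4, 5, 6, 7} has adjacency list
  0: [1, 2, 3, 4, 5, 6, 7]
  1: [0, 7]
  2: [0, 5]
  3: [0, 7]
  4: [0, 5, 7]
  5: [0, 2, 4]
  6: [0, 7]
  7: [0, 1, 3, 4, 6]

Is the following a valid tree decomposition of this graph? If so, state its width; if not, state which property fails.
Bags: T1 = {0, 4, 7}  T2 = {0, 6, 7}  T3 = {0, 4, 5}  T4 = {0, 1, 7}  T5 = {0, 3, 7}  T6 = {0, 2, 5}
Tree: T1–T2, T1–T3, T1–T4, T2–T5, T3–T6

Checking the three conditions: (i) the bags cover all of {0, 1, 2, 3, 4, 5, 6, 7}; (ii) for each edge, some bag contains both endpoints; (iii) the bags containing any fixed vertex form a subtree. All hold, so the decomposition is valid with width 3 − 1 = 2.

Yes; width 2.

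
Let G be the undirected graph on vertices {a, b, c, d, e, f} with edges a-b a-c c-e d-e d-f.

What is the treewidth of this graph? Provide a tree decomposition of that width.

Treewidth 1.
One such decomposition:
Bags: B1 = {d, f}  B2 = {d, e}  B3 = {c, e}  B4 = {a, c}  B5 = {a, b}
Tree: B1–B2, B2–B3, B3–B4, B4–B5

The largest bag has 2 vertices, giving width 1; this decomposition certifies tw(G) ≤ 1. G has an edge, so its treewidth is at least 1. Combining the bounds, tw(G) = 1.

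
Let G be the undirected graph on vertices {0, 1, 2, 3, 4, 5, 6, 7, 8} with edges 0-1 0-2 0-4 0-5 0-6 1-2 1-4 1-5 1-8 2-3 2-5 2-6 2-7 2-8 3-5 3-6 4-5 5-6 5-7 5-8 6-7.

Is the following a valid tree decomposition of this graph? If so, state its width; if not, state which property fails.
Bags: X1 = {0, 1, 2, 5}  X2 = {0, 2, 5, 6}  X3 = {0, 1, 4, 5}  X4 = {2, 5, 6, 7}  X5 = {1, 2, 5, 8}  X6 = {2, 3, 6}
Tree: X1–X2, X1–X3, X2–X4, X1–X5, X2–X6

A tree decomposition must satisfy three properties: every vertex lies in some bag; for every edge, both endpoints lie together in some bag; and for every vertex, the bags containing it form a connected subtree. Here edge (5,3) lies in no bag, so the decomposition is invalid.

No — edge (5,3) lies in no bag.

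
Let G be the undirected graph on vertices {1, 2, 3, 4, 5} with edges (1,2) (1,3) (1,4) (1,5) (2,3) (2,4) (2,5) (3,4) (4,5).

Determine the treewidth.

A width-3 tree decomposition is:
Bags: B1 = {1, 2, 3, 4}  B2 = {1, 2, 4, 5}
Tree: B1–B2
Every bag has size at most 4, so the width is 4 − 1 = 3 and tw(G) ≤ 3. Conversely, {1, 2, 3, 4} is a clique of size 4, and the vertices of any clique must share a bag in every tree decomposition; so some bag has ≥ 4 vertices and tw(G) ≥ 3. Hence tw(G) = 3 exactly.

3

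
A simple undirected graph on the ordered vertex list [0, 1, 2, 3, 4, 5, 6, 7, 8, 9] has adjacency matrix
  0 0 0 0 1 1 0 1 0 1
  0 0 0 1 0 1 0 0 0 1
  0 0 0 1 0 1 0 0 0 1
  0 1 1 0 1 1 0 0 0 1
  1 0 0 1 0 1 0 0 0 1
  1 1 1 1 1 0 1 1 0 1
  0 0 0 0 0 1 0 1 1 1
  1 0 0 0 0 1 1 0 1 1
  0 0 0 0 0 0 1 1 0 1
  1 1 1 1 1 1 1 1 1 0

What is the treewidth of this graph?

3

A width-3 tree decomposition is:
Bags: B1 = {0, 4, 5, 9}  B2 = {0, 5, 7, 9}  B3 = {5, 6, 7, 9}  B4 = {3, 4, 5, 9}  B5 = {6, 7, 8, 9}  B6 = {1, 3, 5, 9}  B7 = {2, 3, 5, 9}
Tree: B1–B2, B2–B3, B1–B4, B3–B5, B4–B6, B4–B7
Each bag holds 4 vertices, so the decomposition has width 3, which upper-bounds the treewidth. On the other hand G contains the 4-clique {6, 7, 8, 9}. A clique must lie in a single bag of any decomposition, so no decomposition can have width below 3. The upper and lower bounds meet at 3, so that is the treewidth.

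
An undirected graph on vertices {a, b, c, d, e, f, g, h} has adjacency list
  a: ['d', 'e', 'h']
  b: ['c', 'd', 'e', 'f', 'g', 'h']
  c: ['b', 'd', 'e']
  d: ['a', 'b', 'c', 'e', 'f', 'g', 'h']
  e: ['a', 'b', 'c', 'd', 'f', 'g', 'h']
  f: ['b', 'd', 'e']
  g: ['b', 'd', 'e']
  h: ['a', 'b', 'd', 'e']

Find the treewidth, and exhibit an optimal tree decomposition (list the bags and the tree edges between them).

The largest bag has 4 vertices, giving width 3; this decomposition certifies tw(G) ≤ 3. For the lower bound, the 4 vertices {a, d, e, h} are pairwise adjacent, and any tree decomposition puts a clique entirely inside one bag — forcing width ≥ 3. Hence tw(G) = 3 exactly.

Treewidth 3.
Bags: B1 = {b, d, e, h}  B2 = {a, d, e, h}  B3 = {b, c, d, e}  B4 = {b, d, e, g}  B5 = {b, d, e, f}
Tree: B1–B2, B1–B3, B1–B4, B3–B5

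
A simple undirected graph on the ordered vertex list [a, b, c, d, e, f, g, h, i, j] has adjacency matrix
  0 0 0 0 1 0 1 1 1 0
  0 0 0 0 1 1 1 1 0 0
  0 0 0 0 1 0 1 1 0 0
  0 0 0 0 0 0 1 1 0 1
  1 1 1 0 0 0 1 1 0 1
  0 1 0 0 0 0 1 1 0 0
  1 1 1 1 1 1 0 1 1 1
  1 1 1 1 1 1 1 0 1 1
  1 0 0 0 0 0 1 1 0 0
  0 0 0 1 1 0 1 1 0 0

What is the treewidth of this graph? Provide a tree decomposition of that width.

Treewidth 3.
Bags: B1 = {a, e, g, h}  B2 = {e, g, h, j}  B3 = {b, e, g, h}  B4 = {a, g, h, i}  B5 = {c, e, g, h}  B6 = {d, g, h, j}  B7 = {b, f, g, h}
Tree: B1–B2, B2–B3, B1–B4, B1–B5, B2–B6, B3–B7

Every bag has size at most 4, so the width is 4 − 1 = 3 and tw(G) ≤ 3. For the lower bound, the 4 vertices {d, g, h, j} are pairwise adjacent, and any tree decomposition puts a clique entirely inside one bag — forcing width ≥ 3. Hence tw(G) = 3 exactly.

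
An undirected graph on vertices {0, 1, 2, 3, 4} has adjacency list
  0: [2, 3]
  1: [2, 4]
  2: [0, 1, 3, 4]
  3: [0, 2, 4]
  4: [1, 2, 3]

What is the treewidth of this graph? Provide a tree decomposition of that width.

Treewidth 2.
One optimal decomposition is:
Bags: B1 = {2, 3, 4}  B2 = {1, 2, 4}  B3 = {0, 2, 3}
Tree: B1–B2, B1–B3

The largest bag has 3 vertices, giving width 2; this decomposition certifies tw(G) ≤ 2. For the lower bound, the 3 vertices {1, 2, 4} are pairwise adjacent, and any tree decomposition puts a clique entirely inside one bag — forcing width ≥ 2. The upper and lower bounds meet at 2, so that is the treewidth.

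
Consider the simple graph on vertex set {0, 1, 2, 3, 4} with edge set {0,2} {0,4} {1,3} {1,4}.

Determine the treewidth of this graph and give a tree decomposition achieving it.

Treewidth 1.
One such decomposition:
Bags: B1 = {1, 3}  B2 = {1, 4}  B3 = {0, 4}  B4 = {0, 2}
Tree: B1–B2, B2–B3, B3–B4

Each bag holds 2 vertices, so the decomposition has width 1, which upper-bounds the treewidth. Since G has at least one edge (e.g. 3–1), it is not an edgeless graph, so tw(G) ≥ 1. Hence tw(G) = 1 exactly.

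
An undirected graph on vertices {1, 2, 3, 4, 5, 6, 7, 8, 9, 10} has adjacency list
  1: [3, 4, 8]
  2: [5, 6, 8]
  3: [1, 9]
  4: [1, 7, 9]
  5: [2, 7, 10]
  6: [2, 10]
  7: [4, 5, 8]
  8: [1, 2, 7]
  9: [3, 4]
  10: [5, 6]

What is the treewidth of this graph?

2

A width-2 tree decomposition is:
Bags: B1 = {2, 6, 10}  B2 = {2, 5, 10}  B3 = {2, 5, 8}  B4 = {5, 7, 8}  B5 = {1, 7, 8}  B6 = {1, 4, 7}  B7 = {1, 3, 4}  B8 = {3, 4, 9}
Tree: B1–B2, B2–B3, B3–B4, B4–B5, B5–B6, B6–B7, B7–B8
The largest bag has 3 vertices, giving width 2; this decomposition certifies tw(G) ≤ 2. The edges 6–10–5–2–6 form a cycle, so G is not a tree and its treewidth is at least 2. Combining the bounds, tw(G) = 2.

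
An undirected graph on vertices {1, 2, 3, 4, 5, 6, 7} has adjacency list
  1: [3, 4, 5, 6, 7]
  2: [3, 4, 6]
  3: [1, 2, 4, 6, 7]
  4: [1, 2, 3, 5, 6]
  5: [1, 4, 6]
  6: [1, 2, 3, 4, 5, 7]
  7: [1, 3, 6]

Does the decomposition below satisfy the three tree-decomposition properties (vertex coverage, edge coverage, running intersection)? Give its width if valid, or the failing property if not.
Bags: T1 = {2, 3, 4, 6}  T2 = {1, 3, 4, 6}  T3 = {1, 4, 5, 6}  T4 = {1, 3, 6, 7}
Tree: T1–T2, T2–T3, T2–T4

Yes; width 3.

Every vertex of G appears in some bag (union = {1, 2, 3, 4, 5, 6, 7}); every edge is covered by a bag; and for each vertex v the set of bags containing v is connected in the bag tree. The decomposition is therefore valid. The largest bag has 4 vertices, so the width is 3.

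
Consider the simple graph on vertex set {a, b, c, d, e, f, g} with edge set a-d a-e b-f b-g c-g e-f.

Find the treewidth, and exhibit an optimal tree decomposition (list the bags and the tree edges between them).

Every bag has size at most 2, so the width is 2 − 1 = 1 and tw(G) ≤ 1. Any graph with an edge has treewidth ≥ 1, and G has the edge d–a. Therefore the treewidth is 1.

Treewidth 1.
One optimal decomposition is:
Bags: B1 = {a, d}  B2 = {a, e}  B3 = {e, f}  B4 = {b, f}  B5 = {b, g}  B6 = {c, g}
Tree: B1–B2, B2–B3, B3–B4, B4–B5, B5–B6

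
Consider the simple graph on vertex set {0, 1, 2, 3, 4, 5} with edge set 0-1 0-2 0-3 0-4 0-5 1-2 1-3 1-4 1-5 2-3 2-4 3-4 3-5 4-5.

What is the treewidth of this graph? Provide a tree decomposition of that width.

Treewidth 4.
Bags: B1 = {0, 1, 2, 3, 4}  B2 = {0, 1, 3, 4, 5}
Tree: B1–B2

Every bag has size at most 5, so the width is 5 − 1 = 4 and tw(G) ≤ 4. Conversely, {0, 1, 2, 3, 4} is a clique of size 5, and the vertices of any clique must share a bag in every tree decomposition; so some bag has ≥ 5 vertices and tw(G) ≥ 4. The upper and lower bounds meet at 4, so that is the treewidth.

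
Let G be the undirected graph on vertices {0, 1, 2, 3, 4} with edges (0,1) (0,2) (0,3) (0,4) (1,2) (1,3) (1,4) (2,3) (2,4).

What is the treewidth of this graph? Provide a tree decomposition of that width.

Treewidth 3.
One such decomposition:
Bags: B1 = {0, 1, 2, 3}  B2 = {0, 1, 2, 4}
Tree: B1–B2

The largest bag has 4 vertices, giving width 3; this decomposition certifies tw(G) ≤ 3. For the lower bound, the 4 vertices {0, 1, 2, 3} are pairwise adjacent, and any tree decomposition puts a clique entirely inside one bag — forcing width ≥ 3. Combining the bounds, tw(G) = 3.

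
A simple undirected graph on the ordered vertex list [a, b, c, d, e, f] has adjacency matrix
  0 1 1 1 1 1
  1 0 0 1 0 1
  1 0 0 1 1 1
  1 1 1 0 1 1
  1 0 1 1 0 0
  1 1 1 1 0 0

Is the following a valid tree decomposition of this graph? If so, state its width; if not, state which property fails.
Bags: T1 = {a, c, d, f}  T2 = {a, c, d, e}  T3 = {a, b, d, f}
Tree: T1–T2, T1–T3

Yes; width 3.

Checking the three conditions: (i) the bags cover all of {a, b, c, d, e, f}; (ii) for each edge, some bag contains both endpoints; (iii) the bags containing any fixed vertex form a subtree. All hold, so the decomposition is valid with width 4 − 1 = 3.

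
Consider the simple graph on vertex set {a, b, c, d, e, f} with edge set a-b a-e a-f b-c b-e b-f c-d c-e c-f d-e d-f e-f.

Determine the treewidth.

A width-3 tree decomposition is:
Bags: B1 = {c, d, e, f}  B2 = {b, c, e, f}  B3 = {a, b, e, f}
Tree: B1–B2, B2–B3
Each bag holds 4 vertices, so the decomposition has width 3, which upper-bounds the treewidth. For the lower bound, the 4 vertices {c, d, e, f} are pairwise adjacent, and any tree decomposition puts a clique entirely inside one bag — forcing width ≥ 3. Therefore the treewidth is 3.

3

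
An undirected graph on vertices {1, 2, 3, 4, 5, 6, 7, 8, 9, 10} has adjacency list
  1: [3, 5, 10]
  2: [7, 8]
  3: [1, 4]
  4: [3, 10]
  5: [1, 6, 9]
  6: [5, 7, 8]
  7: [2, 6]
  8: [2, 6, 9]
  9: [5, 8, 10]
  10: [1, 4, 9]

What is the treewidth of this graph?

A width-2 tree decomposition is:
Bags: B1 = {2, 7, 8}  B2 = {6, 7, 8}  B3 = {6, 8, 9}  B4 = {5, 6, 9}  B5 = {5, 9, 10}  B6 = {1, 5, 10}  B7 = {1, 4, 10}  B8 = {1, 3, 4}
Tree: B1–B2, B2–B3, B3–B4, B4–B5, B5–B6, B6–B7, B7–B8
The largest bag has 3 vertices, giving width 2; this decomposition certifies tw(G) ≤ 2. Since 2–7–6–8–2 is a cycle in G, G is not acyclic. Forests are exactly the graphs of treewidth ≤ 1, so tw(G) ≥ 2. Hence tw(G) = 2 exactly.

2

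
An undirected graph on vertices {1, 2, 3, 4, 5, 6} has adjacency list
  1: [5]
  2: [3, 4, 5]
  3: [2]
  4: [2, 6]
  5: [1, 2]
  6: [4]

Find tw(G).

1

A width-1 tree decomposition is:
Bags: B1 = {2, 3}  B2 = {2, 5}  B3 = {2, 4}  B4 = {4, 6}  B5 = {1, 5}
Tree: B1–B2, B1–B3, B3–B4, B2–B5
Each bag holds 2 vertices, so the decomposition has width 1, which upper-bounds the treewidth. G has an edge, so its treewidth is at least 1. Hence tw(G) = 1 exactly.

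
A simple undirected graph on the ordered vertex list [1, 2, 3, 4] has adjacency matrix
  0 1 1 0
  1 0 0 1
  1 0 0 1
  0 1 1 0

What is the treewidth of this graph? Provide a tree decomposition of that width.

The largest bag has 3 vertices, giving width 2; this decomposition certifies tw(G) ≤ 2. Since 2–4–3–1–2 is a cycle in G, G is not acyclic. Forests are exactly the graphs of treewidth ≤ 1, so tw(G) ≥ 2. The upper and lower bounds meet at 2, so that is the treewidth.

Treewidth 2.
One optimal decomposition is:
Bags: B1 = {2, 3, 4}  B2 = {1, 2, 3}
Tree: B1–B2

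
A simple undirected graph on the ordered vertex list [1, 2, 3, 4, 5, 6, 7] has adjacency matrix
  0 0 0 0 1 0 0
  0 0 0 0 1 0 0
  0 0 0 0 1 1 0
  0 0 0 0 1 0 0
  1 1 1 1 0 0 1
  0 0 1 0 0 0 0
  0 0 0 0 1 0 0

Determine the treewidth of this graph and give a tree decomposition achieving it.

The largest bag has 2 vertices, giving width 1; this decomposition certifies tw(G) ≤ 1. Any graph with an edge has treewidth ≥ 1, and G has the edge 5–3. The upper and lower bounds meet at 1, so that is the treewidth.

Treewidth 1.
Bags: B1 = {3, 5}  B2 = {5, 7}  B3 = {3, 6}  B4 = {2, 5}  B5 = {1, 5}  B6 = {4, 5}
Tree: B1–B2, B1–B3, B1–B4, B1–B5, B2–B6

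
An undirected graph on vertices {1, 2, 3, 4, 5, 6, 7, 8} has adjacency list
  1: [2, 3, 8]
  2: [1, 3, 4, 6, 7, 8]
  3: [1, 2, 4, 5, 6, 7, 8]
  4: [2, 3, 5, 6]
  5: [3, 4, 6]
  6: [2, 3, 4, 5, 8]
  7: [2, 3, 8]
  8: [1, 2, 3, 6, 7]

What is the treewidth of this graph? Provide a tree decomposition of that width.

The largest bag has 4 vertices, giving width 3; this decomposition certifies tw(G) ≤ 3. On the other hand G contains the 4-clique {1, 2, 3, 8}. A clique must lie in a single bag of any decomposition, so no decomposition can have width below 3. Combining the bounds, tw(G) = 3.

Treewidth 3.
One such decomposition:
Bags: B1 = {2, 3, 6, 8}  B2 = {2, 3, 4, 6}  B3 = {2, 3, 7, 8}  B4 = {1, 2, 3, 8}  B5 = {3, 4, 5, 6}
Tree: B1–B2, B1–B3, B3–B4, B2–B5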